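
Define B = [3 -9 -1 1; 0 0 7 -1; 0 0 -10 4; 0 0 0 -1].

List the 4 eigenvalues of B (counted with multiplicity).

-10, -1, 0, 3

B is upper triangular, so its eigenvalues are the diagonal entries.
Diagonal: 3, 0, -10, -1.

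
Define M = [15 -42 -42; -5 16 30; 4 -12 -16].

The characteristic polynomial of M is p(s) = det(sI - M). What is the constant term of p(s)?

-48

p(s) = s^3 - 15s^2 + 62s - 48.
The constant term is -48.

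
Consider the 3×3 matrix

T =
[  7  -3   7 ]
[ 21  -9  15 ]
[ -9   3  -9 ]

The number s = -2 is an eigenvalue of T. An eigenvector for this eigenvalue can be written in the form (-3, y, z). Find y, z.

-9, 0

We need (T + 2I)v = 0.
T + 2I = [[9, -3, 7], [21, -7, 15], [-9, 3, -7]].
Row 1: (9)·-3 + (-3)·y + (7)·z = 0
Row 2: (21)·-3 + (-7)·y + (15)·z = 0
Row 3: (-9)·-3 + (3)·y + (-7)·z = 0
Solving gives y = -9, z = 0.
Check: T·(-3, -9, 0) = (6, 18, 0) = -2·(-3, -9, 0).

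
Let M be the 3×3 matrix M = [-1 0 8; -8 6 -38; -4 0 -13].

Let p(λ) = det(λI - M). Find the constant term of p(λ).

p(λ) = λ^3 + 8λ^2 - 39λ - 270.
The constant term is -270.

-270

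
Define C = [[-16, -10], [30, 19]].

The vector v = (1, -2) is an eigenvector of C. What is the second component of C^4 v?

First find the eigenvalue: Cv = (4, -8) = 4·(1, -2), so λ = 4.
Then C^4 v = λ^4·v = 4^4·(1, -2) = 256·(1, -2) = (256, -512).

-512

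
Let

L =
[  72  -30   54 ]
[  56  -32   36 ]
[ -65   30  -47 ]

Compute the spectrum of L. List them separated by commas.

The characteristic polynomial is p(λ) = det(λI - L).
Cofactor expansion gives p(λ) = λ^3 + 7λ^2 - 74λ - 168.
Rational-root test: λ = -2 gives p(-2) = 0.
Dividing by (λ + 2) leaves λ^2 + 5λ - 84.
The quadratic factors as (λ + 12)·(λ - 7).
Eigenvalues: -12, -2, 7.

-12, -2, 7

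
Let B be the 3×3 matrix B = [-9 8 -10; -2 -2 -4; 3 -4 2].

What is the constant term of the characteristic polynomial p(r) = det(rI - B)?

p(0) = det(0·I − B) = det(−B) = (−1)^3·det(B).
det(B) = -24, so p(0) = 24.

24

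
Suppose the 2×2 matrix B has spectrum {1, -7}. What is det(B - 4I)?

33

If B has eigenvalues 1, -7, then B - 4I has eigenvalues -3, -11.
det(B - 4I) = (-3) · (-11) = 33.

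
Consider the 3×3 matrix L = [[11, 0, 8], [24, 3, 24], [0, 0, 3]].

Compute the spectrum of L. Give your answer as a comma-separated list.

3, 3, 11

Set up det(rI - L) = 0.
Expanding along the first row, p(r) = r^3 - 17r^2 + 75r - 99.
Rational-root test: r = 3 gives p(3) = 0.
Dividing by (r - 3) leaves r^2 - 14r + 33.
The quadratic factors as (r - 3)·(r - 11).
Eigenvalues: 3, 3, 11.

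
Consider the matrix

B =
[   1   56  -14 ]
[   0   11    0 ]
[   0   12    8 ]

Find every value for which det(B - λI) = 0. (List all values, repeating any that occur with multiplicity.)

Set up det(rI - B) = 0.
Cofactor expansion gives p(r) = r^3 - 20r^2 + 107r - 88.
Rational-root test: r = 8 gives p(8) = 0.
Factor out (r - 8): p(r) = (r - 8)·(r^2 - 12r + 11).
The quadratic factors as (r - 1)·(r - 11).
Eigenvalues: 1, 8, 11.

1, 8, 11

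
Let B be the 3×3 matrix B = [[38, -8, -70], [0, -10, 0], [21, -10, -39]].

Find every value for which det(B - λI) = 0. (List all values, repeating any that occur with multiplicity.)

Set up det(λI - B) = 0.
Expanding the 3×3 determinant: p(λ) = λ^3 + 11λ^2 - 2λ - 120.
Rational-root test: λ = -4 gives p(-4) = 0.
Factor out (λ + 4): p(λ) = (λ + 4)·(λ^2 + 7λ - 30).
The quadratic factors as (λ + 10)·(λ - 3).
Eigenvalues: -10, -4, 3.

-10, -4, 3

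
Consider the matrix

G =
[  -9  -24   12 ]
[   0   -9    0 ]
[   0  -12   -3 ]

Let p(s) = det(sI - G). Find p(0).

243

p(0) = det(0·I − G) = det(−G) = (−1)^3·det(G).
det(G) = -243, so p(0) = 243.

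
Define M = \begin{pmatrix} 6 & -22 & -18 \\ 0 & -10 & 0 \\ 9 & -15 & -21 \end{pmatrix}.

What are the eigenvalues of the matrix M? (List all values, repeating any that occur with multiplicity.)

-12, -10, -3

Compute the characteristic polynomial p(μ) = det(μI - M).
Expanding along the first row, p(μ) = μ^3 + 25μ^2 + 186μ + 360.
Since p(-12) = 0, μ = -12 is a root.
Factor out (μ + 12): p(μ) = (μ + 12)·(μ^2 + 13μ + 30).
The quadratic factors as (μ + 10)·(μ + 3).
Eigenvalues: -12, -10, -3.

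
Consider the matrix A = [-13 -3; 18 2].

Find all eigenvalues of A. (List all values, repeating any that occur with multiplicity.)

det(A - tI) = (-13 - t)(2 - t) - (-3)·(18) = t^2 + 11t + 28.
This factors as (t + 7)·(t + 4) = 0.
Eigenvalues: -7, -4.

-7, -4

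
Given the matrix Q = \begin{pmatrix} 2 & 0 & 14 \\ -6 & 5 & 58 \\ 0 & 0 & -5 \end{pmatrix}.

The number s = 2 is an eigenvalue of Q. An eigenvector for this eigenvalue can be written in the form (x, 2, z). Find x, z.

We need (Q - 2I)v = 0.
Q - 2I = [[0, 0, 14], [-6, 3, 58], [0, 0, -7]].
Row 1: (0)·x + (0)·2 + (14)·z = 0
Row 2: (-6)·x + (3)·2 + (58)·z = 0
Row 3: (0)·x + (0)·2 + (-7)·z = 0
Solving gives x = 1, z = 0.
Check: Q·(1, 2, 0) = (2, 4, 0) = 2·(1, 2, 0).

1, 0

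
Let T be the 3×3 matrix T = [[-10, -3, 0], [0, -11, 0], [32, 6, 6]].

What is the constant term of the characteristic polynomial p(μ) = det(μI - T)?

p(0) = det(0·I − T) = det(−T) = (−1)^3·det(T).
det(T) = 660, so p(0) = -660.

-660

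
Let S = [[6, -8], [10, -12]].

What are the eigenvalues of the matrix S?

det(S - sI) = (6 - s)(-12 - s) - (-8)·(10) = s^2 + 6s + 8.
This factors as (s + 4)·(s + 2) = 0.
Eigenvalues: -4, -2.

-4, -2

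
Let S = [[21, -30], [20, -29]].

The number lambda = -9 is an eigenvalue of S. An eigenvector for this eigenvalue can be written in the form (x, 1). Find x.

We need (S + 9I)v = 0.
S + 9I = [[30, -30], [20, -20]].
Row 1: (30)·x + (-30)·1 = 0
Row 2: (20)·x + (-20)·1 = 0
Solving gives x = 1.
Check: S·(1, 1) = (-9, -9) = -9·(1, 1).

1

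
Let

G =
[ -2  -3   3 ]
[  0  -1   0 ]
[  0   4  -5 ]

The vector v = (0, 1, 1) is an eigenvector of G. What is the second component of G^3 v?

First find the eigenvalue: Gv = (0, -1, -1) = -1·(0, 1, 1), so λ = -1.
Then G^3 v = λ^3·v = (-1)^3·(0, 1, 1) = -1·(0, 1, 1) = (0, -1, -1).

-1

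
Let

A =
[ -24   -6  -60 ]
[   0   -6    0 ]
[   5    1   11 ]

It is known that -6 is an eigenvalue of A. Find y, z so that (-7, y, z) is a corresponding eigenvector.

We need (A + 6I)v = 0.
A + 6I = [[-18, -6, -60], [0, 0, 0], [5, 1, 17]].
Row 1: (-18)·-7 + (-6)·y + (-60)·z = 0
Row 2: (0)·-7 + (0)·y + (0)·z = 0
Row 3: (5)·-7 + (1)·y + (17)·z = 0
Solving gives y = 1, z = 2.
Check: A·(-7, 1, 2) = (42, -6, -12) = -6·(-7, 1, 2).

1, 2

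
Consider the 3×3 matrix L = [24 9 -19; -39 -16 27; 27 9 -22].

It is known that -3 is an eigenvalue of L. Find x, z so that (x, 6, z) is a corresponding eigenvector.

We need (L + 3I)v = 0.
L + 3I = [[27, 9, -19], [-39, -13, 27], [27, 9, -19]].
Row 1: (27)·x + (9)·6 + (-19)·z = 0
Row 2: (-39)·x + (-13)·6 + (27)·z = 0
Row 3: (27)·x + (9)·6 + (-19)·z = 0
Solving gives x = -2, z = 0.
Check: L·(-2, 6, 0) = (6, -18, 0) = -3·(-2, 6, 0).

-2, 0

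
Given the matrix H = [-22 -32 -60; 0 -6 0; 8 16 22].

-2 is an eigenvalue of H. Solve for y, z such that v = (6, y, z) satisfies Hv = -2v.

0, -2

We need (H + 2I)v = 0.
H + 2I = [[-20, -32, -60], [0, -4, 0], [8, 16, 24]].
Row 1: (-20)·6 + (-32)·y + (-60)·z = 0
Row 2: (0)·6 + (-4)·y + (0)·z = 0
Row 3: (8)·6 + (16)·y + (24)·z = 0
Solving gives y = 0, z = -2.
Check: H·(6, 0, -2) = (-12, 0, 4) = -2·(6, 0, -2).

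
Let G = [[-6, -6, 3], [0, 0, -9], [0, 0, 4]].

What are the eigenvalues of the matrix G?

G is upper triangular, so its eigenvalues are the diagonal entries.
Diagonal: -6, 0, 4.

-6, 0, 4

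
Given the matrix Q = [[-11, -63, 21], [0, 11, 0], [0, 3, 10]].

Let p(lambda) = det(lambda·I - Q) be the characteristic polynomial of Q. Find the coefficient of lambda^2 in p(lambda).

The coefficient of lambda^2 of det(lambda·I - Q) is −trace(Q).
trace(Q) = (-11) + (11) + (10) = 10, so the coefficient is -10.

-10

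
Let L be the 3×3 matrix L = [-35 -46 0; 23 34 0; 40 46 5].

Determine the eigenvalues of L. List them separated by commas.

Compute the characteristic polynomial p(λ) = det(λI - L).
Expanding the 3×3 determinant: p(λ) = λ^3 - 4λ^2 - 137λ + 660.
Try λ = 5: p(5) = 0, so 5 is a root.
Factor out (λ - 5): p(λ) = (λ - 5)·(λ^2 + λ - 132).
The quadratic factors as (λ + 12)·(λ - 11).
Eigenvalues: -12, 5, 11.

-12, 5, 11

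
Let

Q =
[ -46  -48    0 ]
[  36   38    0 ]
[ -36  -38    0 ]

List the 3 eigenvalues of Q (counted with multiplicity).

-10, 0, 2

The characteristic polynomial is p(s) = det(sI - Q).
Expanding along the first row, p(s) = s^3 + 8s^2 - 20s.
Rational-root test: s = 2 gives p(2) = 0.
Factor out (s - 2): p(s) = (s - 2)·(s^2 + 10s).
The quadratic factors as (s + 10)·s.
Eigenvalues: -10, 0, 2.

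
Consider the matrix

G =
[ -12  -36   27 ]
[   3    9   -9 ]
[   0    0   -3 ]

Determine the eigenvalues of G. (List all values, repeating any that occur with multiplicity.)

Compute the characteristic polynomial p(λ) = det(λI - G).
Expanding the 3×3 determinant: p(λ) = λ^3 + 6λ^2 + 9λ.
Since p(0) = 0, λ = 0 is a root.
Factor out λ: p(λ) = λ·(λ^2 + 6λ + 9).
The quadratic factor is (λ + 3)^2.
Eigenvalues: -3, -3, 0.

-3, -3, 0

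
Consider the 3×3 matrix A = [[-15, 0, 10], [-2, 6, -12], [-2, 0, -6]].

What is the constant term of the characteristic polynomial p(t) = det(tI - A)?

p(0) = det(0·I − A) = det(−A) = (−1)^3·det(A).
det(A) = 660, so p(0) = -660.

-660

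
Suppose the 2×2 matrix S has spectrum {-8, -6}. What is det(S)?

det(S) is the product of the eigenvalues: (-8) · (-6) = 48.

48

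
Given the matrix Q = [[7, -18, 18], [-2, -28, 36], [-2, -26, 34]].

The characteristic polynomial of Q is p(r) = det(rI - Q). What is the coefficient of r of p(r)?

26

p(r) = r^3 - 13r^2 + 26r + 112.
The coefficient of r is 26.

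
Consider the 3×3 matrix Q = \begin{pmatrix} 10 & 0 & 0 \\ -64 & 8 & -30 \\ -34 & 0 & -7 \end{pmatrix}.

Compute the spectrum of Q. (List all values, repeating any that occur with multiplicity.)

Set up det(sI - Q) = 0.
Expanding the 3×3 determinant: p(s) = s^3 - 11s^2 - 46s + 560.
Try s = -7: p(-7) = 0, so -7 is a root.
Dividing by (s + 7) leaves s^2 - 18s + 80.
The quadratic factors as (s - 8)·(s - 10).
Eigenvalues: -7, 8, 10.

-7, 8, 10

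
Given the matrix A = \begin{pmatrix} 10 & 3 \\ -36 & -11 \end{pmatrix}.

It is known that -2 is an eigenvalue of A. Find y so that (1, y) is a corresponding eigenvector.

-4

We need (A + 2I)v = 0.
A + 2I = [[12, 3], [-36, -9]].
Row 1: (12)·1 + (3)·y = 0
Row 2: (-36)·1 + (-9)·y = 0
Solving gives y = -4.
Check: A·(1, -4) = (-2, 8) = -2·(1, -4).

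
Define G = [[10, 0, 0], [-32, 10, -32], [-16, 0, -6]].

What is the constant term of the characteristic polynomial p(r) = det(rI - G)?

p(0) = det(0·I − G) = det(−G) = (−1)^3·det(G).
det(G) = -600, so p(0) = 600.

600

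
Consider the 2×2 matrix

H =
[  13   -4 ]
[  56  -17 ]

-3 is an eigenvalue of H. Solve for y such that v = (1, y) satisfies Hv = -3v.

We need (H + 3I)v = 0.
H + 3I = [[16, -4], [56, -14]].
Row 1: (16)·1 + (-4)·y = 0
Row 2: (56)·1 + (-14)·y = 0
Solving gives y = 4.
Check: H·(1, 4) = (-3, -12) = -3·(1, 4).

4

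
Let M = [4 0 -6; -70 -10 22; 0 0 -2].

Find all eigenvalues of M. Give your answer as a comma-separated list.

-10, -2, 4

Compute the characteristic polynomial p(r) = det(rI - M).
Expanding the 3×3 determinant: p(r) = r^3 + 8r^2 - 28r - 80.
Try r = -2: p(-2) = 0, so -2 is a root.
Factor out (r + 2): p(r) = (r + 2)·(r^2 + 6r - 40).
The quadratic factors as (r + 10)·(r - 4).
Eigenvalues: -10, -2, 4.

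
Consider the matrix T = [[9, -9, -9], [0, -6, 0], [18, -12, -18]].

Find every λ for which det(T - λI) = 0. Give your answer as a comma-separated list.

-9, -6, 0

Set up det(tI - T) = 0.
Expanding along the first row, p(t) = t^3 + 15t^2 + 54t.
Rational-root test: t = -6 gives p(-6) = 0.
Factor out (t + 6): p(t) = (t + 6)·(t^2 + 9t).
The quadratic factors as (t + 9)·t.
Eigenvalues: -9, -6, 0.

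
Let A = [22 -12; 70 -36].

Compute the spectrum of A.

-8, -6

det(A - μI) = (22 - μ)(-36 - μ) - (-12)·(70) = μ^2 + 14μ + 48.
This factors as (μ + 8)·(μ + 6) = 0.
Eigenvalues: -8, -6.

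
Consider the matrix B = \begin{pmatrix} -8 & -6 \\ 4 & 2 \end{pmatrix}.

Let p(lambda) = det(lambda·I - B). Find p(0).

8

p(0) = det(0·I − B) = det(−B) = (−1)^2·det(B).
det(B) = 8, so p(0) = 8.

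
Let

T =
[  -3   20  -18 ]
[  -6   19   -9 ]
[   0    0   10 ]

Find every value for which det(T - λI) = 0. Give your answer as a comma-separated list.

7, 9, 10

The characteristic polynomial is p(λ) = det(λI - T).
Cofactor expansion gives p(λ) = λ^3 - 26λ^2 + 223λ - 630.
Since p(7) = 0, λ = 7 is a root.
Factor out (λ - 7): p(λ) = (λ - 7)·(λ^2 - 19λ + 90).
The quadratic factors as (λ - 9)·(λ - 10).
Eigenvalues: 7, 9, 10.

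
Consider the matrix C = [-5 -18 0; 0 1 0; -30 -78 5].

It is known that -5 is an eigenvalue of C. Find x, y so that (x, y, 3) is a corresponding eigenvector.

1, 0

We need (C + 5I)v = 0.
C + 5I = [[0, -18, 0], [0, 6, 0], [-30, -78, 10]].
Row 1: (0)·x + (-18)·y + (0)·3 = 0
Row 2: (0)·x + (6)·y + (0)·3 = 0
Row 3: (-30)·x + (-78)·y + (10)·3 = 0
Solving gives x = 1, y = 0.
Check: C·(1, 0, 3) = (-5, 0, -15) = -5·(1, 0, 3).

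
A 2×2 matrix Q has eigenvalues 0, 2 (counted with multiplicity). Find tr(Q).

2

trace(Q) is the sum of the eigenvalues: (0) + (2) = 2.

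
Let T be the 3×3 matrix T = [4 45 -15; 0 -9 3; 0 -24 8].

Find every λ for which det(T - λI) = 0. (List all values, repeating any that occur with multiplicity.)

-1, 0, 4

Set up det(lambda·I - T) = 0.
Cofactor expansion gives p(lambda) = lambda^3 - 3·lambda^2 - 4·lambda.
Try lambda = -1: p(-1) = 0, so -1 is a root.
Dividing by (lambda + 1) leaves lambda^2 - 4·lambda.
The quadratic factors as lambda·(lambda - 4).
Eigenvalues: -1, 0, 4.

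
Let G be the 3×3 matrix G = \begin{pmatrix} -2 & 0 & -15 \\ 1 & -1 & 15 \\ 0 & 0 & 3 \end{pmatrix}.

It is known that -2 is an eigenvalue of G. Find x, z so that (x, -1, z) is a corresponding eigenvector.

1, 0

We need (G + 2I)v = 0.
G + 2I = [[0, 0, -15], [1, 1, 15], [0, 0, 5]].
Row 1: (0)·x + (0)·-1 + (-15)·z = 0
Row 2: (1)·x + (1)·-1 + (15)·z = 0
Row 3: (0)·x + (0)·-1 + (5)·z = 0
Solving gives x = 1, z = 0.
Check: G·(1, -1, 0) = (-2, 2, 0) = -2·(1, -1, 0).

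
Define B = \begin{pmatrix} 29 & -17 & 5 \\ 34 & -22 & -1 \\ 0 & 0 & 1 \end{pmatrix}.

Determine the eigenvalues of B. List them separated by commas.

-5, 1, 12

Compute the characteristic polynomial p(s) = det(sI - B).
Expanding along the first row, p(s) = s^3 - 8s^2 - 53s + 60.
Try s = 1: p(1) = 0, so 1 is a root.
Factor out (s - 1): p(s) = (s - 1)·(s^2 - 7s - 60).
The quadratic factors as (s + 5)·(s - 12).
Eigenvalues: -5, 1, 12.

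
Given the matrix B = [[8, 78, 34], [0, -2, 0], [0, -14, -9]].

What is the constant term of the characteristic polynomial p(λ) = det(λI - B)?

p(0) = det(0·I − B) = det(−B) = (−1)^3·det(B).
det(B) = 144, so p(0) = -144.

-144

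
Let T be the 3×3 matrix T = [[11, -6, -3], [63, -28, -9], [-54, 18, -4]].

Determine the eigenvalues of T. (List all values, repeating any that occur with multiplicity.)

-10, -7, -4

Compute the characteristic polynomial p(s) = det(sI - T).
Expanding along the first row, p(s) = s^3 + 21s^2 + 138s + 280.
Try s = -7: p(-7) = 0, so -7 is a root.
Factor out (s + 7): p(s) = (s + 7)·(s^2 + 14s + 40).
The quadratic factors as (s + 10)·(s + 4).
Eigenvalues: -10, -7, -4.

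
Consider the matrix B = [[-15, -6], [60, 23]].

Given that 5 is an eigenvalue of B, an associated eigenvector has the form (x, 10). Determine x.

We need (B - 5I)v = 0.
B - 5I = [[-20, -6], [60, 18]].
Row 1: (-20)·x + (-6)·10 = 0
Row 2: (60)·x + (18)·10 = 0
Solving gives x = -3.
Check: B·(-3, 10) = (-15, 50) = 5·(-3, 10).

-3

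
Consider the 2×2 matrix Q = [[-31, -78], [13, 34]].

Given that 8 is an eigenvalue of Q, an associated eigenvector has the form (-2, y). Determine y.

1

We need (Q - 8I)v = 0.
Q - 8I = [[-39, -78], [13, 26]].
Row 1: (-39)·-2 + (-78)·y = 0
Row 2: (13)·-2 + (26)·y = 0
Solving gives y = 1.
Check: Q·(-2, 1) = (-16, 8) = 8·(-2, 1).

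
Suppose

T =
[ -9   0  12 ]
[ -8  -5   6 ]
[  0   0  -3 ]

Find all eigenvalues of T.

Set up det(rI - T) = 0.
Expanding along the first row, p(r) = r^3 + 17r^2 + 87r + 135.
Try r = -3: p(-3) = 0, so -3 is a root.
Dividing by (r + 3) leaves r^2 + 14r + 45.
The quadratic factors as (r + 9)·(r + 5).
Eigenvalues: -9, -5, -3.

-9, -5, -3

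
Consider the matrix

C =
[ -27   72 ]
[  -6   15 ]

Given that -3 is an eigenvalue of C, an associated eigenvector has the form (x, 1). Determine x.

We need (C + 3I)v = 0.
C + 3I = [[-24, 72], [-6, 18]].
Row 1: (-24)·x + (72)·1 = 0
Row 2: (-6)·x + (18)·1 = 0
Solving gives x = 3.
Check: C·(3, 1) = (-9, -3) = -3·(3, 1).

3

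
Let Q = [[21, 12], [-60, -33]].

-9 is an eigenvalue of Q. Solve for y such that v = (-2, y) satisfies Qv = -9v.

5

We need (Q + 9I)v = 0.
Q + 9I = [[30, 12], [-60, -24]].
Row 1: (30)·-2 + (12)·y = 0
Row 2: (-60)·-2 + (-24)·y = 0
Solving gives y = 5.
Check: Q·(-2, 5) = (18, -45) = -9·(-2, 5).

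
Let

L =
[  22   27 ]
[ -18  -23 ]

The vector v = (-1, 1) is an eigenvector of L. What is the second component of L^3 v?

First find the eigenvalue: Lv = (5, -5) = -5·(-1, 1), so λ = -5.
Then L^3 v = λ^3·v = (-5)^3·(-1, 1) = -125·(-1, 1) = (125, -125).

-125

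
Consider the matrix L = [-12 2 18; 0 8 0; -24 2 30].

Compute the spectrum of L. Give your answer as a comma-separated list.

6, 8, 12

The characteristic polynomial is p(λ) = det(λI - L).
Expanding along the first row, p(λ) = λ^3 - 26λ^2 + 216λ - 576.
Since p(8) = 0, λ = 8 is a root.
Factor out (λ - 8): p(λ) = (λ - 8)·(λ^2 - 18λ + 72).
The quadratic factors as (λ - 6)·(λ - 12).
Eigenvalues: 6, 8, 12.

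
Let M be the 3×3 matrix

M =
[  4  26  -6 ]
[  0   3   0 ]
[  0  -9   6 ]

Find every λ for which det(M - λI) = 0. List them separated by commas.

Compute the characteristic polynomial p(r) = det(rI - M).
Cofactor expansion gives p(r) = r^3 - 13r^2 + 54r - 72.
Since p(3) = 0, r = 3 is a root.
Dividing by (r - 3) leaves r^2 - 10r + 24.
The quadratic factors as (r - 4)·(r - 6).
Eigenvalues: 3, 4, 6.

3, 4, 6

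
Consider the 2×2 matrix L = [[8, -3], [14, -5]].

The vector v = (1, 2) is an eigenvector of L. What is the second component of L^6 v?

128

First find the eigenvalue: Lv = (2, 4) = 2·(1, 2), so λ = 2.
Then L^6 v = λ^6·v = 2^6·(1, 2) = 64·(1, 2) = (64, 128).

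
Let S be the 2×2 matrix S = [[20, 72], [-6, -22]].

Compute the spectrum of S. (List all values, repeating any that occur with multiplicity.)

-4, 2

det(S - λI) = (20 - λ)(-22 - λ) - (72)·(-6) = λ^2 + 2λ - 8.
This factors as (λ + 4)·(λ - 2) = 0.
Eigenvalues: -4, 2.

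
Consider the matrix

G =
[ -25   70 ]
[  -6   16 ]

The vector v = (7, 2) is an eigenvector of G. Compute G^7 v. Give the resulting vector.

(-546875, -156250)

First find the eigenvalue: Gv = (-35, -10) = -5·(7, 2), so λ = -5.
Then G^7 v = λ^7·v = (-5)^7·(7, 2) = -78125·(7, 2) = (-546875, -156250).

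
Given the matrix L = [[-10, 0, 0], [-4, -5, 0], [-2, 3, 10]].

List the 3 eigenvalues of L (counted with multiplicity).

-10, -5, 10

L is lower triangular, so its eigenvalues are the diagonal entries.
Diagonal: -10, -5, 10.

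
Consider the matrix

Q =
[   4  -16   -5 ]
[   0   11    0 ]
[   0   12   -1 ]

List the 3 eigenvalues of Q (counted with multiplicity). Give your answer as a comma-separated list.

-1, 4, 11

Compute the characteristic polynomial p(μ) = det(μI - Q).
Expanding along the first row, p(μ) = μ^3 - 14μ^2 + 29μ + 44.
Try μ = -1: p(-1) = 0, so -1 is a root.
Factor out (μ + 1): p(μ) = (μ + 1)·(μ^2 - 15μ + 44).
The quadratic factors as (μ - 4)·(μ - 11).
Eigenvalues: -1, 4, 11.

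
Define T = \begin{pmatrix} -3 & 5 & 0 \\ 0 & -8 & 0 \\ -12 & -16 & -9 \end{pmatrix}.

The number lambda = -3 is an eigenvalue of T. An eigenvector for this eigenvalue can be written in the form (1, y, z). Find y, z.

0, -2

We need (T + 3I)v = 0.
T + 3I = [[0, 5, 0], [0, -5, 0], [-12, -16, -6]].
Row 1: (0)·1 + (5)·y + (0)·z = 0
Row 2: (0)·1 + (-5)·y + (0)·z = 0
Row 3: (-12)·1 + (-16)·y + (-6)·z = 0
Solving gives y = 0, z = -2.
Check: T·(1, 0, -2) = (-3, 0, 6) = -3·(1, 0, -2).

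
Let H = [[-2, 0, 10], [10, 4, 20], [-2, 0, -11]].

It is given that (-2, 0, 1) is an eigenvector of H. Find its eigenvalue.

Compute Hv: H·(-2, 0, 1) = (14, 0, -7).
Since Hv = λv, compare component 1: 14 = λ·-2, so λ = -7.

-7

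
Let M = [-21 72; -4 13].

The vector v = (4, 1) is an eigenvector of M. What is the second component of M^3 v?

First find the eigenvalue: Mv = (-12, -3) = -3·(4, 1), so λ = -3.
Then M^3 v = λ^3·v = (-3)^3·(4, 1) = -27·(4, 1) = (-108, -27).

-27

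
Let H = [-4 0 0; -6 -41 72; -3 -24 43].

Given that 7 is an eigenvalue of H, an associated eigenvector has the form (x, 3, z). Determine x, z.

0, 2

We need (H - 7I)v = 0.
H - 7I = [[-11, 0, 0], [-6, -48, 72], [-3, -24, 36]].
Row 1: (-11)·x + (0)·3 + (0)·z = 0
Row 2: (-6)·x + (-48)·3 + (72)·z = 0
Row 3: (-3)·x + (-24)·3 + (36)·z = 0
Solving gives x = 0, z = 2.
Check: H·(0, 3, 2) = (0, 21, 14) = 7·(0, 3, 2).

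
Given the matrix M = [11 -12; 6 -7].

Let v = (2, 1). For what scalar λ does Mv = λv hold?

Compute Mv: M·(2, 1) = (10, 5).
Since Mv = λv, compare component 1: 10 = λ·2, so λ = 5.

5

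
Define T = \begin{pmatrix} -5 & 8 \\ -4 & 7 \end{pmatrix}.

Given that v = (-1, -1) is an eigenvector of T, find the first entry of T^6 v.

-729

First find the eigenvalue: Tv = (-3, -3) = 3·(-1, -1), so λ = 3.
Then T^6 v = λ^6·v = 3^6·(-1, -1) = 729·(-1, -1) = (-729, -729).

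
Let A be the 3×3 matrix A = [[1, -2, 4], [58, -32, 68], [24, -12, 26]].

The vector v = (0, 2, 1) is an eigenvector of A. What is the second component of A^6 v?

First find the eigenvalue: Av = (0, 4, 2) = 2·(0, 2, 1), so λ = 2.
Then A^6 v = λ^6·v = 2^6·(0, 2, 1) = 64·(0, 2, 1) = (0, 128, 64).

128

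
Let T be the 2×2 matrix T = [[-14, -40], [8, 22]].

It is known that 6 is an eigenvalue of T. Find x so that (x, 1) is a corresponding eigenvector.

We need (T - 6I)v = 0.
T - 6I = [[-20, -40], [8, 16]].
Row 1: (-20)·x + (-40)·1 = 0
Row 2: (8)·x + (16)·1 = 0
Solving gives x = -2.
Check: T·(-2, 1) = (-12, 6) = 6·(-2, 1).

-2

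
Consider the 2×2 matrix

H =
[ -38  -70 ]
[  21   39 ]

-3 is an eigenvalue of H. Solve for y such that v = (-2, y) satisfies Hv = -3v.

1

We need (H + 3I)v = 0.
H + 3I = [[-35, -70], [21, 42]].
Row 1: (-35)·-2 + (-70)·y = 0
Row 2: (21)·-2 + (42)·y = 0
Solving gives y = 1.
Check: H·(-2, 1) = (6, -3) = -3·(-2, 1).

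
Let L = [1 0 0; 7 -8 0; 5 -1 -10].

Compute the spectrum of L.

L is lower triangular, so its eigenvalues are the diagonal entries.
Diagonal: 1, -8, -10.

-10, -8, 1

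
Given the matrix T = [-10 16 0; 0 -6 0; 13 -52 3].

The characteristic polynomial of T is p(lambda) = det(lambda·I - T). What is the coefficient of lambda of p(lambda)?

12

p(lambda) = lambda^3 + 13·lambda^2 + 12·lambda - 180.
The coefficient of lambda is 12.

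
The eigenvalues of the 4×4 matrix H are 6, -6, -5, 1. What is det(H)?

180

det(H) is the product of the eigenvalues: (6) · (-6) · (-5) · (1) = 180.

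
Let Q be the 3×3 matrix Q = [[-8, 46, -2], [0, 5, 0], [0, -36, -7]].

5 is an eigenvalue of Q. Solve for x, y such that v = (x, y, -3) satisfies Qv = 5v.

We need (Q - 5I)v = 0.
Q - 5I = [[-13, 46, -2], [0, 0, 0], [0, -36, -12]].
Row 1: (-13)·x + (46)·y + (-2)·-3 = 0
Row 2: (0)·x + (0)·y + (0)·-3 = 0
Row 3: (0)·x + (-36)·y + (-12)·-3 = 0
Solving gives x = 4, y = 1.
Check: Q·(4, 1, -3) = (20, 5, -15) = 5·(4, 1, -3).

4, 1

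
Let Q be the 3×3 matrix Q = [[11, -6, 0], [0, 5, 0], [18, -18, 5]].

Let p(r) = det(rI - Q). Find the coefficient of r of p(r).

p(r) = r^3 - 21r^2 + 135r - 275.
The coefficient of r is 135.

135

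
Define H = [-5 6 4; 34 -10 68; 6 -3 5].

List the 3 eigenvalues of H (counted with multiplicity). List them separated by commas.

The characteristic polynomial is p(t) = det(tI - H).
Cofactor expansion gives p(t) = t^3 + 10t^2 - 49t - 490.
Since p(-7) = 0, t = -7 is a root.
Factor out (t + 7): p(t) = (t + 7)·(t^2 + 3t - 70).
The quadratic factors as (t + 10)·(t - 7).
Eigenvalues: -10, -7, 7.

-10, -7, 7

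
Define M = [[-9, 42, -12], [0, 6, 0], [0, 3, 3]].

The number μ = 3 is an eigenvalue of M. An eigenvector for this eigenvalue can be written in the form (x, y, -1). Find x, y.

1, 0

We need (M - 3I)v = 0.
M - 3I = [[-12, 42, -12], [0, 3, 0], [0, 3, 0]].
Row 1: (-12)·x + (42)·y + (-12)·-1 = 0
Row 2: (0)·x + (3)·y + (0)·-1 = 0
Row 3: (0)·x + (3)·y + (0)·-1 = 0
Solving gives x = 1, y = 0.
Check: M·(1, 0, -1) = (3, 0, -3) = 3·(1, 0, -1).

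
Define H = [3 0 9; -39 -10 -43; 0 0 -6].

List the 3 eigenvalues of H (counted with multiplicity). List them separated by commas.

-10, -6, 3

The characteristic polynomial is p(μ) = det(μI - H).
Cofactor expansion gives p(μ) = μ^3 + 13μ^2 + 12μ - 180.
Rational-root test: μ = -6 gives p(-6) = 0.
Dividing by (μ + 6) leaves μ^2 + 7μ - 30.
The quadratic factors as (μ + 10)·(μ - 3).
Eigenvalues: -10, -6, 3.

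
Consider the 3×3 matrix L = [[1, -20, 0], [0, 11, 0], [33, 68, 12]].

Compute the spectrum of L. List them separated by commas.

Compute the characteristic polynomial p(r) = det(rI - L).
Expanding along the first row, p(r) = r^3 - 24r^2 + 155r - 132.
Since p(1) = 0, r = 1 is a root.
Factor out (r - 1): p(r) = (r - 1)·(r^2 - 23r + 132).
The quadratic factors as (r - 11)·(r - 12).
Eigenvalues: 1, 11, 12.

1, 11, 12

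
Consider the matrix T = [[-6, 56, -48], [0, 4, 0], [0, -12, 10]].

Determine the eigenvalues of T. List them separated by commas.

-6, 4, 10

Compute the characteristic polynomial p(λ) = det(λI - T).
Cofactor expansion gives p(λ) = λ^3 - 8λ^2 - 44λ + 240.
Try λ = 10: p(10) = 0, so 10 is a root.
Factor out (λ - 10): p(λ) = (λ - 10)·(λ^2 + 2λ - 24).
The quadratic factors as (λ + 6)·(λ - 4).
Eigenvalues: -6, 4, 10.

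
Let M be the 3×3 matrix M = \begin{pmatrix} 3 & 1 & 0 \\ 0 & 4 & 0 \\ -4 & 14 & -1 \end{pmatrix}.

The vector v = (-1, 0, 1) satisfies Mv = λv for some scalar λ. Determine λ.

3

Compute Mv: M·(-1, 0, 1) = (-3, 0, 3).
Since Mv = λv, compare component 1: -3 = λ·-1, so λ = 3.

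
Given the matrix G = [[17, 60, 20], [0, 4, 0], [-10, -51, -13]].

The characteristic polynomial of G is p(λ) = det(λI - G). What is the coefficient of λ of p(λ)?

p(λ) = λ^3 - 8λ^2 - 5λ + 84.
The coefficient of λ is -5.

-5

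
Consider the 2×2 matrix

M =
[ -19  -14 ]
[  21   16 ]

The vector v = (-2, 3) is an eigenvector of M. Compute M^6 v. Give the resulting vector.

(-128, 192)

First find the eigenvalue: Mv = (-4, 6) = 2·(-2, 3), so λ = 2.
Then M^6 v = λ^6·v = 2^6·(-2, 3) = 64·(-2, 3) = (-128, 192).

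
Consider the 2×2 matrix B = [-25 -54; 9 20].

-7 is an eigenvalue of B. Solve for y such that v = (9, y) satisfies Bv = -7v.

We need (B + 7I)v = 0.
B + 7I = [[-18, -54], [9, 27]].
Row 1: (-18)·9 + (-54)·y = 0
Row 2: (9)·9 + (27)·y = 0
Solving gives y = -3.
Check: B·(9, -3) = (-63, 21) = -7·(9, -3).

-3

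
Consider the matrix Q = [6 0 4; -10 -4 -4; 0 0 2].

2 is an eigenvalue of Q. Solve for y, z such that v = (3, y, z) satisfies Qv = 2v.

-3, -3

We need (Q - 2I)v = 0.
Q - 2I = [[4, 0, 4], [-10, -6, -4], [0, 0, 0]].
Row 1: (4)·3 + (0)·y + (4)·z = 0
Row 2: (-10)·3 + (-6)·y + (-4)·z = 0
Row 3: (0)·3 + (0)·y + (0)·z = 0
Solving gives y = -3, z = -3.
Check: Q·(3, -3, -3) = (6, -6, -6) = 2·(3, -3, -3).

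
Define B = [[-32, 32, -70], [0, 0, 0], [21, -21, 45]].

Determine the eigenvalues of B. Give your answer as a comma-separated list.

0, 3, 10

The characteristic polynomial is p(lambda) = det(lambda·I - B).
Expanding the 3×3 determinant: p(lambda) = lambda^3 - 13·lambda^2 + 30·lambda.
Try lambda = 0: p(0) = 0, so 0 is a root.
Dividing by lambda leaves lambda^2 - 13·lambda + 30.
The quadratic factors as (lambda - 3)·(lambda - 10).
Eigenvalues: 0, 3, 10.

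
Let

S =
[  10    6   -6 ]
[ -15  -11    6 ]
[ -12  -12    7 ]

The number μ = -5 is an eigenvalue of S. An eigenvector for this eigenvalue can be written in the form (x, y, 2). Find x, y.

We need (S + 5I)v = 0.
S + 5I = [[15, 6, -6], [-15, -6, 6], [-12, -12, 12]].
Row 1: (15)·x + (6)·y + (-6)·2 = 0
Row 2: (-15)·x + (-6)·y + (6)·2 = 0
Row 3: (-12)·x + (-12)·y + (12)·2 = 0
Solving gives x = 0, y = 2.
Check: S·(0, 2, 2) = (0, -10, -10) = -5·(0, 2, 2).

0, 2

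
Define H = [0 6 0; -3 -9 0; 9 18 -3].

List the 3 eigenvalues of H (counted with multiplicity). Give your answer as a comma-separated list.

-6, -3, -3

The characteristic polynomial is p(μ) = det(μI - H).
Expanding along the first row, p(μ) = μ^3 + 12μ^2 + 45μ + 54.
Rational-root test: μ = -6 gives p(-6) = 0.
Factor out (μ + 6): p(μ) = (μ + 6)·(μ^2 + 6μ + 9).
The quadratic factor is (μ + 3)^2.
Eigenvalues: -6, -3, -3.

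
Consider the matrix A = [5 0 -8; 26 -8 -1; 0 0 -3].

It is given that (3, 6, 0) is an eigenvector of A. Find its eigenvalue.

Compute Av: A·(3, 6, 0) = (15, 30, 0).
Since Av = λv, compare component 1: 15 = λ·3, so λ = 5.

5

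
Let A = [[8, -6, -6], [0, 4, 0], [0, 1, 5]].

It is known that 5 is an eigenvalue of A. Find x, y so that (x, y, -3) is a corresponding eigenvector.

-6, 0

We need (A - 5I)v = 0.
A - 5I = [[3, -6, -6], [0, -1, 0], [0, 1, 0]].
Row 1: (3)·x + (-6)·y + (-6)·-3 = 0
Row 2: (0)·x + (-1)·y + (0)·-3 = 0
Row 3: (0)·x + (1)·y + (0)·-3 = 0
Solving gives x = -6, y = 0.
Check: A·(-6, 0, -3) = (-30, 0, -15) = 5·(-6, 0, -3).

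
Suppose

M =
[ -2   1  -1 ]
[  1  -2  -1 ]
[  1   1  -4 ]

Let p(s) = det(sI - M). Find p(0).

18

p(0) = det(0·I − M) = det(−M) = (−1)^3·det(M).
det(M) = -18, so p(0) = 18.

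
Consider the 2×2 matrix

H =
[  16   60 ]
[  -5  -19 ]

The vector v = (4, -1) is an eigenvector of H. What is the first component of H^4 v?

First find the eigenvalue: Hv = (4, -1) = 1·(4, -1), so λ = 1.
Then H^4 v = λ^4·v = 1^4·(4, -1) = 1·(4, -1) = (4, -1).

4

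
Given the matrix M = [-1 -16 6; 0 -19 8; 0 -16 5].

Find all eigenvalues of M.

The characteristic polynomial is p(t) = det(tI - M).
Cofactor expansion gives p(t) = t^3 + 15t^2 + 47t + 33.
Since p(-1) = 0, t = -1 is a root.
Factor out (t + 1): p(t) = (t + 1)·(t^2 + 14t + 33).
The quadratic factors as (t + 11)·(t + 3).
Eigenvalues: -11, -3, -1.

-11, -3, -1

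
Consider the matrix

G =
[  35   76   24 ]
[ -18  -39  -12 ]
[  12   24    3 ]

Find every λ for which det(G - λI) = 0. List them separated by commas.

-3, -1, 3

Compute the characteristic polynomial p(t) = det(tI - G).
Cofactor expansion gives p(t) = t^3 + t^2 - 9t - 9.
Try t = -3: p(-3) = 0, so -3 is a root.
Factor out (t + 3): p(t) = (t + 3)·(t^2 - 2t - 3).
The quadratic factors as (t + 1)·(t - 3).
Eigenvalues: -3, -1, 3.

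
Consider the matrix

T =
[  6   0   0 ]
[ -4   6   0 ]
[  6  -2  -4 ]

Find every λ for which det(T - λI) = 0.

-4, 6, 6

T is lower triangular, so its eigenvalues are the diagonal entries.
Diagonal: 6, 6, -4.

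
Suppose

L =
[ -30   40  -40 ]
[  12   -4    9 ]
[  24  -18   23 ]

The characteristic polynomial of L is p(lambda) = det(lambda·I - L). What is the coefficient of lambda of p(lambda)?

p(lambda) = lambda^3 + 11·lambda^2 - 20·lambda - 300.
The coefficient of lambda is -20.

-20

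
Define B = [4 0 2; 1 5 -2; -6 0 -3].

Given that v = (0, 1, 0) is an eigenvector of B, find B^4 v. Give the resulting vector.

First find the eigenvalue: Bv = (0, 5, 0) = 5·(0, 1, 0), so λ = 5.
Then B^4 v = λ^4·v = 5^4·(0, 1, 0) = 625·(0, 1, 0) = (0, 625, 0).

(0, 625, 0)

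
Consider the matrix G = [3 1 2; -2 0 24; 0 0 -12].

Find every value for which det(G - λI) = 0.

Compute the characteristic polynomial p(λ) = det(λI - G).
Expanding the 3×3 determinant: p(λ) = λ^3 + 9λ^2 - 34λ + 24.
Since p(1) = 0, λ = 1 is a root.
Dividing by (λ - 1) leaves λ^2 + 10λ - 24.
The quadratic factors as (λ + 12)·(λ - 2).
Eigenvalues: -12, 1, 2.

-12, 1, 2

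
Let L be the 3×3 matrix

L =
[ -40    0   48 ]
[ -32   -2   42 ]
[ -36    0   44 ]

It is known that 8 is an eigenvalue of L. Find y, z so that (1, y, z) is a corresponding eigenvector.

We need (L - 8I)v = 0.
L - 8I = [[-48, 0, 48], [-32, -10, 42], [-36, 0, 36]].
Row 1: (-48)·1 + (0)·y + (48)·z = 0
Row 2: (-32)·1 + (-10)·y + (42)·z = 0
Row 3: (-36)·1 + (0)·y + (36)·z = 0
Solving gives y = 1, z = 1.
Check: L·(1, 1, 1) = (8, 8, 8) = 8·(1, 1, 1).

1, 1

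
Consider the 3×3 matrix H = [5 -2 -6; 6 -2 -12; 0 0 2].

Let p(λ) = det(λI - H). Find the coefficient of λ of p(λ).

p(λ) = λ^3 - 5λ^2 + 8λ - 4.
The coefficient of λ is 8.

8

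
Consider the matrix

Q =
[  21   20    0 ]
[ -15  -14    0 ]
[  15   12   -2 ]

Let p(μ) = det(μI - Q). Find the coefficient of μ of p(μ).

p(μ) = μ^3 - 5μ^2 - 8μ + 12.
The coefficient of μ is -8.

-8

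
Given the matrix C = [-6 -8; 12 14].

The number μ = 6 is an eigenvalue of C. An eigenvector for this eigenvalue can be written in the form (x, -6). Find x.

We need (C - 6I)v = 0.
C - 6I = [[-12, -8], [12, 8]].
Row 1: (-12)·x + (-8)·-6 = 0
Row 2: (12)·x + (8)·-6 = 0
Solving gives x = 4.
Check: C·(4, -6) = (24, -36) = 6·(4, -6).

4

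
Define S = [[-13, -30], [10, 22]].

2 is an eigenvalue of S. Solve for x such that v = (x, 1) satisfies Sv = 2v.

We need (S - 2I)v = 0.
S - 2I = [[-15, -30], [10, 20]].
Row 1: (-15)·x + (-30)·1 = 0
Row 2: (10)·x + (20)·1 = 0
Solving gives x = -2.
Check: S·(-2, 1) = (-4, 2) = 2·(-2, 1).

-2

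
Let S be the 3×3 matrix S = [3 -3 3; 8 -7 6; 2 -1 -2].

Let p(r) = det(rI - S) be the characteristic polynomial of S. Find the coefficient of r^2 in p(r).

6

The coefficient of r^2 of det(rI - S) is −trace(S).
trace(S) = (3) + (-7) + (-2) = -6, so the coefficient is 6.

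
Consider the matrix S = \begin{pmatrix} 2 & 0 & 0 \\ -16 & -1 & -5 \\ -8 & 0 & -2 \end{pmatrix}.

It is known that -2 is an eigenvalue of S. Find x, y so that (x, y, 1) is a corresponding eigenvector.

0, 5

We need (S + 2I)v = 0.
S + 2I = [[4, 0, 0], [-16, 1, -5], [-8, 0, 0]].
Row 1: (4)·x + (0)·y + (0)·1 = 0
Row 2: (-16)·x + (1)·y + (-5)·1 = 0
Row 3: (-8)·x + (0)·y + (0)·1 = 0
Solving gives x = 0, y = 5.
Check: S·(0, 5, 1) = (0, -10, -2) = -2·(0, 5, 1).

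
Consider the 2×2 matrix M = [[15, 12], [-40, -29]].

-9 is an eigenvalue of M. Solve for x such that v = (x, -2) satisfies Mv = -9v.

We need (M + 9I)v = 0.
M + 9I = [[24, 12], [-40, -20]].
Row 1: (24)·x + (12)·-2 = 0
Row 2: (-40)·x + (-20)·-2 = 0
Solving gives x = 1.
Check: M·(1, -2) = (-9, 18) = -9·(1, -2).

1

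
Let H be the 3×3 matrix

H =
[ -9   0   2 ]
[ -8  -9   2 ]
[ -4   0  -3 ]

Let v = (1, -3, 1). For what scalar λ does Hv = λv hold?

Compute Hv: H·(1, -3, 1) = (-7, 21, -7).
Since Hv = λv, compare component 1: -7 = λ·1, so λ = -7.

-7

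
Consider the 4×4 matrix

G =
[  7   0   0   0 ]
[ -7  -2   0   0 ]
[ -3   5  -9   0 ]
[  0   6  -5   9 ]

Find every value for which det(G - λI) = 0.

G is lower triangular, so its eigenvalues are the diagonal entries.
Diagonal: 7, -2, -9, 9.

-9, -2, 7, 9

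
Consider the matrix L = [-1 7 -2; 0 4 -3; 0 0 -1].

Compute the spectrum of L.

-1, -1, 4

L is upper triangular, so its eigenvalues are the diagonal entries.
Diagonal: -1, 4, -1.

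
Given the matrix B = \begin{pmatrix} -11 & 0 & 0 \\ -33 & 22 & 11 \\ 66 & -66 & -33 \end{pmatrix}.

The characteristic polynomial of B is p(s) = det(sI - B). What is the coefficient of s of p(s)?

121

p(s) = s^3 + 22s^2 + 121s.
The coefficient of s is 121.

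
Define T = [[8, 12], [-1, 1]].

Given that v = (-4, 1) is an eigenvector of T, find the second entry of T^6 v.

15625

First find the eigenvalue: Tv = (-20, 5) = 5·(-4, 1), so λ = 5.
Then T^6 v = λ^6·v = 5^6·(-4, 1) = 15625·(-4, 1) = (-62500, 15625).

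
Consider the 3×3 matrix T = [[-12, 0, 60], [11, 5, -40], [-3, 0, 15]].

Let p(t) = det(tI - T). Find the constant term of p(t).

p(t) = t^3 - 8t^2 + 15t.
The constant term is 0.

0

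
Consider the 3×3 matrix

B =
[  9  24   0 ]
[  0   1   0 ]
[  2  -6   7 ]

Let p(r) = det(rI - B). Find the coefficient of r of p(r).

79

p(r) = r^3 - 17r^2 + 79r - 63.
The coefficient of r is 79.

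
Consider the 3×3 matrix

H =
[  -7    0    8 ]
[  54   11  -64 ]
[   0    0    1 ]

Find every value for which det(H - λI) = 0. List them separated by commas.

Set up det(λI - H) = 0.
Expanding along the first row, p(λ) = λ^3 - 5λ^2 - 73λ + 77.
Since p(-7) = 0, λ = -7 is a root.
Dividing by (λ + 7) leaves λ^2 - 12λ + 11.
The quadratic factors as (λ - 1)·(λ - 11).
Eigenvalues: -7, 1, 11.

-7, 1, 11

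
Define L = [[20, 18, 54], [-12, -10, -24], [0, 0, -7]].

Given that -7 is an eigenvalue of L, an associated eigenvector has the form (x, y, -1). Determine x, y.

2, 0

We need (L + 7I)v = 0.
L + 7I = [[27, 18, 54], [-12, -3, -24], [0, 0, 0]].
Row 1: (27)·x + (18)·y + (54)·-1 = 0
Row 2: (-12)·x + (-3)·y + (-24)·-1 = 0
Row 3: (0)·x + (0)·y + (0)·-1 = 0
Solving gives x = 2, y = 0.
Check: L·(2, 0, -1) = (-14, 0, 7) = -7·(2, 0, -1).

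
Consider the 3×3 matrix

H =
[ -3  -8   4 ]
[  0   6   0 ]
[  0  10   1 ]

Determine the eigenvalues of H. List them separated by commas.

-3, 1, 6

Compute the characteristic polynomial p(μ) = det(μI - H).
Expanding along the first row, p(μ) = μ^3 - 4μ^2 - 15μ + 18.
Try μ = 1: p(1) = 0, so 1 is a root.
Factor out (μ - 1): p(μ) = (μ - 1)·(μ^2 - 3μ - 18).
The quadratic factors as (μ + 3)·(μ - 6).
Eigenvalues: -3, 1, 6.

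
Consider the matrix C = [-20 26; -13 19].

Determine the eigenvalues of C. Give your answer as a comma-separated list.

det(C - λI) = (-20 - λ)(19 - λ) - (26)·(-13) = λ^2 + λ - 42.
This factors as (λ + 7)·(λ - 6) = 0.
Eigenvalues: -7, 6.

-7, 6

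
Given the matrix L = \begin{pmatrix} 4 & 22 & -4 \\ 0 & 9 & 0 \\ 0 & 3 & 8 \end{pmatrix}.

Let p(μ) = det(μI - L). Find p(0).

p(0) = det(0·I − L) = det(−L) = (−1)^3·det(L).
det(L) = 288, so p(0) = -288.

-288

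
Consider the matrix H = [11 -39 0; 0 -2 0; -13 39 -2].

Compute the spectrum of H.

-2, -2, 11

The characteristic polynomial is p(s) = det(sI - H).
Cofactor expansion gives p(s) = s^3 - 7s^2 - 40s - 44.
Rational-root test: s = 11 gives p(11) = 0.
Factor out (s - 11): p(s) = (s - 11)·(s^2 + 4s + 4).
The quadratic factor is (s + 2)^2.
Eigenvalues: -2, -2, 11.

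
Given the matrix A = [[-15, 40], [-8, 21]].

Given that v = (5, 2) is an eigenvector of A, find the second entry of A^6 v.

2

First find the eigenvalue: Av = (5, 2) = 1·(5, 2), so λ = 1.
Then A^6 v = λ^6·v = 1^6·(5, 2) = 1·(5, 2) = (5, 2).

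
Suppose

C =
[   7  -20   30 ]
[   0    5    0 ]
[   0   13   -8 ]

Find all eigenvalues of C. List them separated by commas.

-8, 5, 7

Compute the characteristic polynomial p(s) = det(sI - C).
Expanding the 3×3 determinant: p(s) = s^3 - 4s^2 - 61s + 280.
Rational-root test: s = 5 gives p(5) = 0.
Dividing by (s - 5) leaves s^2 + s - 56.
The quadratic factors as (s + 8)·(s - 7).
Eigenvalues: -8, 5, 7.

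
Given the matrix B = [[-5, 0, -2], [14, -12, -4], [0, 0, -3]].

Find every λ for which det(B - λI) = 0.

-12, -5, -3

The characteristic polynomial is p(s) = det(sI - B).
Expanding along the first row, p(s) = s^3 + 20s^2 + 111s + 180.
Rational-root test: s = -3 gives p(-3) = 0.
Factor out (s + 3): p(s) = (s + 3)·(s^2 + 17s + 60).
The quadratic factors as (s + 12)·(s + 5).
Eigenvalues: -12, -5, -3.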